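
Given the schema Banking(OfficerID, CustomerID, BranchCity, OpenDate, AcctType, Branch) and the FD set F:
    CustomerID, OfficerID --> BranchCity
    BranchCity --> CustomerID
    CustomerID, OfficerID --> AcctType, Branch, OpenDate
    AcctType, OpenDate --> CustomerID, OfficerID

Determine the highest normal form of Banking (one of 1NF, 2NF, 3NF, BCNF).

3NF

Candidate keys: {AcctType, OpenDate}, {BranchCity, OfficerID}, {CustomerID, OfficerID}. Prime attributes: {AcctType, BranchCity, CustomerID, OfficerID, OpenDate}.
BranchCity --> CustomerID breaks BCNF: {BranchCity}⁺ = {BranchCity, CustomerID}, so {BranchCity} is not a superkey.
Since {CustomerID} ⊆ prime attributes and every other non-superkey FD also has a prime right side, the schema is in 3NF.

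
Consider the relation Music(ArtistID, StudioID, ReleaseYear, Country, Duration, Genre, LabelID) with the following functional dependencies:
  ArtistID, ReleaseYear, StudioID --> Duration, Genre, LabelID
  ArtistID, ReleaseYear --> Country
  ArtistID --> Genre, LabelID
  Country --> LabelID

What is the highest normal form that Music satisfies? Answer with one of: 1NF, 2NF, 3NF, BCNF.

1NF

Candidate key: {ArtistID, ReleaseYear, StudioID}. Prime attributes: {ArtistID, ReleaseYear, StudioID}.
For ArtistID, ReleaseYear --> Country we have {ArtistID, ReleaseYear}⁺ = {ArtistID, Country, Genre, LabelID, ReleaseYear}; {ArtistID, ReleaseYear} is not a superkey, so BCNF fails.
Because {Country} is non-prime and the left side of ArtistID, ReleaseYear --> Country is not a superkey, the relation is not in 3NF.
Since {ArtistID} ⊂ {ArtistID, ReleaseYear, StudioID} and {ArtistID}⁺ ⊇ {Genre, LabelID} with {Genre, LabelID} non-prime, there is a partial dependency; 2NF fails.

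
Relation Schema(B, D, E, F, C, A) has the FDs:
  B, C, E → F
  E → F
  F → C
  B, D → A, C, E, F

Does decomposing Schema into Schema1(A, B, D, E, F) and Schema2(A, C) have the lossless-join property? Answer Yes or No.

Common attributes: {A}; their closure is {A}.
Schema1 ⊄ {A} and Schema2 ⊄ {A}, so the split is lossy.

No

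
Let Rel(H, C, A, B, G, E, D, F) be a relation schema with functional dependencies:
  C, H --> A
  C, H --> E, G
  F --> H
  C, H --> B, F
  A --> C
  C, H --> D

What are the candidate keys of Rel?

Closure of {A, F} is {A, B, C, D, E, F, G, H}, the whole schema; {A, F} is a candidate key.
Closure of {A, H} is {A, B, C, D, E, F, G, H}, the whole schema; {A, H} is a candidate key.
Closure of {C, F} is {A, B, C, D, E, F, G, H}, the whole schema; {C, F} is a candidate key.
Closure of {C, H} is {A, B, C, D, E, F, G, H}, the whole schema; {C, H} is a candidate key.
These are minimal and exhaustive — every other superkey contains one of them.

{A, F}, {A, H}, {C, F}, {C, H}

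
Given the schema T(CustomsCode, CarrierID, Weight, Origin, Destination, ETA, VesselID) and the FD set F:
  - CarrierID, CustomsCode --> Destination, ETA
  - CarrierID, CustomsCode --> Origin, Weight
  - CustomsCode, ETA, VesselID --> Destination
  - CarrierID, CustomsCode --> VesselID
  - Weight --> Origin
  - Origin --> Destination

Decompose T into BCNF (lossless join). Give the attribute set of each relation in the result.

{CarrierID, CustomsCode, ETA, VesselID, Weight}; {CustomsCode, Destination, ETA, VesselID}; {Origin, Weight}

Candidate key of the original relation: {CarrierID, CustomsCode}.
Within {CarrierID, CustomsCode, Destination, ETA, Origin, VesselID, Weight}: {CustomsCode, ETA, VesselID}⁺ ∩ {CarrierID, CustomsCode, Destination, ETA, Origin, VesselID, Weight} = {CustomsCode, Destination, ETA, VesselID}, not the whole set, so CustomsCode, ETA, VesselID --> Destination violates BCNF; decompose into {CustomsCode, Destination, ETA, VesselID} and {CarrierID, CustomsCode, ETA, Origin, VesselID, Weight}.
{CustomsCode, Destination, ETA, VesselID} is in BCNF.
Within {CarrierID, CustomsCode, ETA, Origin, VesselID, Weight}: {Weight}⁺ ∩ {CarrierID, CustomsCode, ETA, Origin, VesselID, Weight} = {Origin, Weight}, not the whole set, so Weight --> Origin violates BCNF; decompose into {Origin, Weight} and {CarrierID, CustomsCode, ETA, VesselID, Weight}.
{Origin, Weight} is in BCNF.
{CarrierID, CustomsCode, ETA, VesselID, Weight} is in BCNF.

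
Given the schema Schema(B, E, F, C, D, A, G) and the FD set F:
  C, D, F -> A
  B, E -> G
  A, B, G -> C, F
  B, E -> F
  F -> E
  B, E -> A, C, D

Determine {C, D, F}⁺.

Start with {C, D, F}.
C, D, F -> A applies; add {A} → now {A, C, D, F}.
F -> E applies; add {E} → now {A, C, D, E, F}.
No further FD applies.

{A, C, D, E, F}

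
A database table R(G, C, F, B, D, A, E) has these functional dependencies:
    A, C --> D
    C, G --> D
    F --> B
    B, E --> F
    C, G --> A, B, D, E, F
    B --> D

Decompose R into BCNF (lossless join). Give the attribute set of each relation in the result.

Candidate key of the original relation: {C, G}.
Within {A, B, C, D, E, F, G}: {A, C}⁺ ∩ {A, B, C, D, E, F, G} = {A, C, D}, not the whole set, so A, C --> D violates BCNF; decompose into {A, C, D} and {A, B, C, E, F, G}.
{A, C, D} has no BCNF violation.
Within {A, B, C, E, F, G}: {F}⁺ ∩ {A, B, C, E, F, G} = {B, F}, not the whole set, so F --> B violates BCNF; decompose into {B, F} and {A, C, E, F, G}.
{B, F} has no BCNF violation.
{A, C, E, F, G} has no BCNF violation.

{A, C, D}; {A, C, E, F, G}; {B, F}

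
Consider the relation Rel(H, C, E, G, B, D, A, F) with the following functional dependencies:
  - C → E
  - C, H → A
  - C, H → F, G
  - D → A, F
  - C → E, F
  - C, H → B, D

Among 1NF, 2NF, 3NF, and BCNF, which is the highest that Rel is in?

1NF

Candidate key: {C, H}. Prime attributes: {C, H}.
C → E: {C}⁺ = {C, E, F}, which is not all of the attributes, so the left side is not a superkey — BCNF is violated.
C → E has non-prime {E} on the right and a non-superkey on the left, so 3NF fails.
The proper key subset {C} of {C, H} determines non-prime {E, F}, so the relation is not even in 2NF.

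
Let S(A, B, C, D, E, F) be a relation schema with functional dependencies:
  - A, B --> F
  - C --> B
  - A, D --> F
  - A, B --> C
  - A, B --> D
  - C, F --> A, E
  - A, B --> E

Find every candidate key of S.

{A, B}, {A, C}, {C, F}

Closure of {A, B} is {A, B, C, D, E, F}, the whole schema; {A, B} is a candidate key.
Closure of {A, C} is {A, B, C, D, E, F}, the whole schema; {A, C} is a candidate key.
Closure of {C, F} is {A, B, C, D, E, F}, the whole schema; {C, F} is a candidate key.
Any other superkey properly contains one of these, so there are no further candidate keys.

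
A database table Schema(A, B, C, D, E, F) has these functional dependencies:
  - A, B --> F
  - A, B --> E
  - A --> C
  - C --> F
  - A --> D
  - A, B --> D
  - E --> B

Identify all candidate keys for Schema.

No FD produces {A}, so it must be in every candidate key.
Closure of {A, B} is {A, B, C, D, E, F}, the whole schema; {A, B} is a candidate key.
Closure of {A, E} is {A, B, C, D, E, F}, the whole schema; {A, E} is a candidate key.
These are minimal and exhaustive — every other superkey contains one of them.

{A, B}, {A, E}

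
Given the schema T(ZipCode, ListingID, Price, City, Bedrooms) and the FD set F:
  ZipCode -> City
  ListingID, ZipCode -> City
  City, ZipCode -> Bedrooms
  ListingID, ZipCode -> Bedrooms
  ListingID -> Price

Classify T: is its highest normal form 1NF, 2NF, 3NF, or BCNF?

Candidate key: {ListingID, ZipCode}. Prime attributes: {ListingID, ZipCode}.
For ZipCode -> City we have {ZipCode}⁺ = {Bedrooms, City, ZipCode}; {ZipCode} is not a superkey, so BCNF fails.
Because {City} is non-prime and the left side of ZipCode -> City is not a superkey, the relation is not in 3NF.
{ListingID} is a proper subset of the key {ListingID, ZipCode}, and {ListingID}⁺ contains the non-prime attribute {Price} — a partial dependency, so 2NF is violated.

1NF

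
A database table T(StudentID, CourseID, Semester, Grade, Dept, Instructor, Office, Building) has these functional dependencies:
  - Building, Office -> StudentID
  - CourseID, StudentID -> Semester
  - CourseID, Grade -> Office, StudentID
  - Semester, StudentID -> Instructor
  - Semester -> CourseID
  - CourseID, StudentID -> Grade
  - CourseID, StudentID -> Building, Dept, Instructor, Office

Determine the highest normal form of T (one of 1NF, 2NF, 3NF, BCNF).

Candidate keys: {Building, CourseID, Office}, {Building, Office, Semester}, {CourseID, Grade}, {CourseID, StudentID}, {Grade, Semester}, {Semester, StudentID}. Prime attributes: {Building, CourseID, Grade, Office, Semester, StudentID}.
Building, Office -> StudentID: {Building, Office}⁺ = {Building, Office, StudentID}, which is not all of the attributes, so the left side is not a superkey — BCNF is violated.
Its right-hand attributes {StudentID} are all prime, as are those of every other non-superkey FD — the relation is in 3NF.

3NF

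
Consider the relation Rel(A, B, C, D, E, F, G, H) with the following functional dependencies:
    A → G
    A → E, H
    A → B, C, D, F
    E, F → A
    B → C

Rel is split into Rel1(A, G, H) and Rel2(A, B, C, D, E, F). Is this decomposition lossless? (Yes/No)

Common attributes: {A}; their closure is {A, B, C, D, E, F, G, H}.
Since Rel1 ⊆ {A, B, C, D, E, F, G, H}, the intersection is a superkey of Rel1; the decomposition is lossless.

Yes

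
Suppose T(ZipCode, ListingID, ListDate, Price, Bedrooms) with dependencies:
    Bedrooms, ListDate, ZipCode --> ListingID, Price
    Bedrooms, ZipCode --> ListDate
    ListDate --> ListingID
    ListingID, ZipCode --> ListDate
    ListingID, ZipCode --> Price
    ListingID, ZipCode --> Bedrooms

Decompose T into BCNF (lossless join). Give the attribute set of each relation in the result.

{Bedrooms, ListDate, Price, ZipCode}; {ListDate, ListingID}

Candidate keys of the original relation: {Bedrooms, ZipCode}, {ListDate, ZipCode}, {ListingID, ZipCode}.
Within {Bedrooms, ListDate, ListingID, Price, ZipCode}: {ListDate}⁺ ∩ {Bedrooms, ListDate, ListingID, Price, ZipCode} = {ListDate, ListingID}, not the whole set, so ListDate --> ListingID violates BCNF; decompose into {ListDate, ListingID} and {Bedrooms, ListDate, Price, ZipCode}.
{ListDate, ListingID}: every determinant is a superkey — BCNF.
{Bedrooms, ListDate, Price, ZipCode}: every determinant is a superkey — BCNF.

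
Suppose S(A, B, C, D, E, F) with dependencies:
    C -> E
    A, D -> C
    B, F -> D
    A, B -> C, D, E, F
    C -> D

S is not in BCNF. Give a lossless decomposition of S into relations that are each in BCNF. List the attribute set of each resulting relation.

Candidate key of the original relation: {A, B}.
{A, B, C, D, E, F}: {C} determines {C, D, E} here but is not a superkey — split on C -> D, E, giving {C, D, E} and {A, B, C, F}.
{C, D, E} is in BCNF.
{A, B, C, F} is in BCNF.

{A, B, C, F}; {C, D, E}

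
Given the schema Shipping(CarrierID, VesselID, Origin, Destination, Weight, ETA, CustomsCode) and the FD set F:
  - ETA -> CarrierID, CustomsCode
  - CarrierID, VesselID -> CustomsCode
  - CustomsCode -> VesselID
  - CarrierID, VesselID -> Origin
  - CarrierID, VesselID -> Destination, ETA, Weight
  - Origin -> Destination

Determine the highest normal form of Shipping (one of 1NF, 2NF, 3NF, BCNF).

Candidate keys: {CarrierID, CustomsCode}, {CarrierID, VesselID}, {ETA}. Prime attributes: {CarrierID, CustomsCode, ETA, VesselID}.
CustomsCode -> VesselID breaks BCNF: {CustomsCode}⁺ = {CustomsCode, VesselID}, so {CustomsCode} is not a superkey.
Origin -> Destination has non-prime {Destination} on the right and a non-superkey on the left, so 3NF fails.
No proper subset of a key has a non-prime attribute in its closure, so there is no partial dependency; 2NF holds.

2NF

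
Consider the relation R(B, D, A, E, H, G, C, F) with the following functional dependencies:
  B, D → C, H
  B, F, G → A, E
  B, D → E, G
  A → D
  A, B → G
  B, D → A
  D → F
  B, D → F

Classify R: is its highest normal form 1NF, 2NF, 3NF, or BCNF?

Candidate keys: {A, B}, {B, D}, {B, F, G}. Prime attributes: {A, B, D, F, G}.
For A → D we have {A}⁺ = {A, D, F}; {A} is not a superkey, so BCNF fails.
But every attribute on its right side ({D}) is prime, and the same holds for every other non-superkey FD, so 3NF still holds.

3NF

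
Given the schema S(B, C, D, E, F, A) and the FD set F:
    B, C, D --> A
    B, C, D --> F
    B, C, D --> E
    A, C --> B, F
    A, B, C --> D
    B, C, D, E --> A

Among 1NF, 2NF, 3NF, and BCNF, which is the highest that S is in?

Candidate keys: {A, C}, {B, C, D}. Prime attributes: {A, B, C, D}.
The left-hand side of every FD is a superkey, so BCNF is satisfied.

BCNF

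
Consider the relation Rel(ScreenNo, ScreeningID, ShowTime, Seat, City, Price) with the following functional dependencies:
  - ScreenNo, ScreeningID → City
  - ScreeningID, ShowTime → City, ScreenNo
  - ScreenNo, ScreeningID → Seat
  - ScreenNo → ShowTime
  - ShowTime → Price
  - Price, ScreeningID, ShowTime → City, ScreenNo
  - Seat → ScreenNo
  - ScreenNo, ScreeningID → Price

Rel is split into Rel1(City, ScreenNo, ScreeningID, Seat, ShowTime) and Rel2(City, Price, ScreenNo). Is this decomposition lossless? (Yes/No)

Yes

The shared attributes are {City, ScreenNo} and {City, ScreenNo}⁺ = {City, Price, ScreenNo, ShowTime}.
Since Rel2 ⊆ {City, Price, ScreenNo, ShowTime}, the intersection is a superkey of Rel2; the decomposition is lossless.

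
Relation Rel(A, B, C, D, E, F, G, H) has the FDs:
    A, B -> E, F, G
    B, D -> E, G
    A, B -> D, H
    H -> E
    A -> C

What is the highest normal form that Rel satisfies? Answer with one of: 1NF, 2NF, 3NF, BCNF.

Candidate key: {A, B}. Prime attributes: {A, B}.
B, D -> E, G breaks BCNF: {B, D}⁺ = {B, D, E, G}, so {B, D} is not a superkey.
B, D -> E, G determines the non-prime attributes {E, G} from a non-superkey — 3NF is violated.
The proper key subset {A} of {A, B} determines non-prime {C}, so the relation is not even in 2NF.

1NF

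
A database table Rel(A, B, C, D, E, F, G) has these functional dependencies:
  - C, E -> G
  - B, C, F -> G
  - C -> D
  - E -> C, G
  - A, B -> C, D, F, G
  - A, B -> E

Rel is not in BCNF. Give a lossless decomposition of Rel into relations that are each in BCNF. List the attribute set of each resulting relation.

Candidate key of the original relation: {A, B}.
Within {A, B, C, D, E, F, G}: {C, E}⁺ ∩ {A, B, C, D, E, F, G} = {C, D, E, G}, not the whole set, so C, E -> D, G violates BCNF; decompose into {C, D, E, G} and {A, B, C, E, F}.
Within {C, D, E, G}: {C}⁺ ∩ {C, D, E, G} = {C, D}, not the whole set, so C -> D violates BCNF; decompose into {C, D} and {C, E, G}.
{C, D} has no BCNF violation.
{C, E, G} has no BCNF violation.
Within {A, B, C, E, F}: {E}⁺ ∩ {A, B, C, E, F} = {C, E}, not the whole set, so E -> C violates BCNF; decompose into {C, E} and {A, B, E, F}.
{C, E} has no BCNF violation.
{A, B, E, F} has no BCNF violation.

{A, B, E, F}; {C, D}; {C, E, G}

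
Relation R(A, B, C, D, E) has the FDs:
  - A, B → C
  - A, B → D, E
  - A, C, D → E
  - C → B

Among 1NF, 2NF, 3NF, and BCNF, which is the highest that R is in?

Candidate keys: {A, B}, {A, C}. Prime attributes: {A, B, C}.
C → B breaks BCNF: {C}⁺ = {B, C}, so {C} is not a superkey.
But every attribute on its right side ({B}) is prime, and the same holds for every other non-superkey FD, so 3NF still holds.

3NF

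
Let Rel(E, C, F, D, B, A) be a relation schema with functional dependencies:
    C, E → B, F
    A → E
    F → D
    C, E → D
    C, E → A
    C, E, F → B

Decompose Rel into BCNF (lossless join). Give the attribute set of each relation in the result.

{A, B, C, F}; {A, E}; {D, F}

Candidate keys of the original relation: {A, C}, {C, E}.
Within {A, B, C, D, E, F}: {A}⁺ ∩ {A, B, C, D, E, F} = {A, E}, not the whole set, so A → E violates BCNF; decompose into {A, E} and {A, B, C, D, F}.
{A, E}: every determinant is a superkey — BCNF.
Within {A, B, C, D, F}: {F}⁺ ∩ {A, B, C, D, F} = {D, F}, not the whole set, so F → D violates BCNF; decompose into {D, F} and {A, B, C, F}.
{D, F}: every determinant is a superkey — BCNF.
{A, B, C, F}: every determinant is a superkey — BCNF.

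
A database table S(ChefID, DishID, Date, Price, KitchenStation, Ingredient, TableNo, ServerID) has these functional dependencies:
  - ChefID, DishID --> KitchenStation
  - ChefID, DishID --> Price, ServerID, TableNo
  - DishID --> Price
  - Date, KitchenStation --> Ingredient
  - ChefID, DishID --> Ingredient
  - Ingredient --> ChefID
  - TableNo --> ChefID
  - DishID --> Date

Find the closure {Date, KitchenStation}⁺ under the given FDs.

{ChefID, Date, Ingredient, KitchenStation}

Start with {Date, KitchenStation}.
Date, KitchenStation --> Ingredient applies; add {Ingredient} → now {Date, Ingredient, KitchenStation}.
Ingredient --> ChefID applies; add {ChefID} → now {ChefID, Date, Ingredient, KitchenStation}.
No further FD applies.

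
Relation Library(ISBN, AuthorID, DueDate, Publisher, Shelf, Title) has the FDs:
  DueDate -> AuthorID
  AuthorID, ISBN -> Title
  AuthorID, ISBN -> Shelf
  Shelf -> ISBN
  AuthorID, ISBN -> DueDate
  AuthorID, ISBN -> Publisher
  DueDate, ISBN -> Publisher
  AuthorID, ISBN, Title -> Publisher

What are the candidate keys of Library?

{AuthorID, ISBN}, {AuthorID, Shelf}, {DueDate, ISBN}, {DueDate, Shelf}

{AuthorID, ISBN}⁺ = {AuthorID, DueDate, ISBN, Publisher, Shelf, Title} — all of the relation — so {AuthorID, ISBN} is a candidate key.
{AuthorID, Shelf}⁺ = {AuthorID, DueDate, ISBN, Publisher, Shelf, Title} — all of the relation — so {AuthorID, Shelf} is a candidate key.
{DueDate, ISBN}⁺ = {AuthorID, DueDate, ISBN, Publisher, Shelf, Title} — all of the relation — so {DueDate, ISBN} is a candidate key.
{DueDate, Shelf}⁺ = {AuthorID, DueDate, ISBN, Publisher, Shelf, Title} — all of the relation — so {DueDate, Shelf} is a candidate key.
No proper subset of any of these is a key, and no other minimal superkey exists.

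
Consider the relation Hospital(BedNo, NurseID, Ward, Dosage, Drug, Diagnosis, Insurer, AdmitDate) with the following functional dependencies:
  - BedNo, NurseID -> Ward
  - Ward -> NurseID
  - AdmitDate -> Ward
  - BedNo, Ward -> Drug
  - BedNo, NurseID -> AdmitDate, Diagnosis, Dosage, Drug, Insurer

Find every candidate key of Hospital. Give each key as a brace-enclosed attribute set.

No FD produces {BedNo}, so it must be in every candidate key.
Closure of {AdmitDate, BedNo} is {AdmitDate, BedNo, Diagnosis, Dosage, Drug, Insurer, NurseID, Ward}, the whole schema; {AdmitDate, BedNo} is a candidate key.
Closure of {BedNo, NurseID} is {AdmitDate, BedNo, Diagnosis, Dosage, Drug, Insurer, NurseID, Ward}, the whole schema; {BedNo, NurseID} is a candidate key.
Closure of {BedNo, Ward} is {AdmitDate, BedNo, Diagnosis, Dosage, Drug, Insurer, NurseID, Ward}, the whole schema; {BedNo, Ward} is a candidate key.
These are minimal and exhaustive — every other superkey contains one of them.

{AdmitDate, BedNo}, {BedNo, NurseID}, {BedNo, Ward}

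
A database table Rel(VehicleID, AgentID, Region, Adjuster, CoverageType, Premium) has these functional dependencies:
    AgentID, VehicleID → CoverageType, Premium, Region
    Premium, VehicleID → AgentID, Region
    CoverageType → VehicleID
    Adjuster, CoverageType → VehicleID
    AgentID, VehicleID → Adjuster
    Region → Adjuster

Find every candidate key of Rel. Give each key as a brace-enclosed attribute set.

{AgentID, CoverageType} is a candidate key since {AgentID, CoverageType}⁺ = {Adjuster, AgentID, CoverageType, Premium, Region, VehicleID} covers every attribute.
{AgentID, VehicleID} is a candidate key since {AgentID, VehicleID}⁺ = {Adjuster, AgentID, CoverageType, Premium, Region, VehicleID} covers every attribute.
{CoverageType, Premium} is a candidate key since {CoverageType, Premium}⁺ = {Adjuster, AgentID, CoverageType, Premium, Region, VehicleID} covers every attribute.
{Premium, VehicleID} is a candidate key since {Premium, VehicleID}⁺ = {Adjuster, AgentID, CoverageType, Premium, Region, VehicleID} covers every attribute.
These are minimal and exhaustive — every other superkey contains one of them.

{AgentID, CoverageType}, {AgentID, VehicleID}, {CoverageType, Premium}, {Premium, VehicleID}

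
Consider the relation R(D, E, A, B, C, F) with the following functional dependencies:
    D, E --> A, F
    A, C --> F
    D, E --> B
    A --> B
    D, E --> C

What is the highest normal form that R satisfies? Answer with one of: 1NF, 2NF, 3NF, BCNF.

Candidate key: {D, E}. Prime attributes: {D, E}.
A, C --> F breaks BCNF: {A, C}⁺ = {A, B, C, F}, so {A, C} is not a superkey.
A, C --> F has non-prime {F} on the right and a non-superkey on the left, so 3NF fails.
No proper subset of a key has a non-prime attribute in its closure, so there is no partial dependency; 2NF holds.

2NF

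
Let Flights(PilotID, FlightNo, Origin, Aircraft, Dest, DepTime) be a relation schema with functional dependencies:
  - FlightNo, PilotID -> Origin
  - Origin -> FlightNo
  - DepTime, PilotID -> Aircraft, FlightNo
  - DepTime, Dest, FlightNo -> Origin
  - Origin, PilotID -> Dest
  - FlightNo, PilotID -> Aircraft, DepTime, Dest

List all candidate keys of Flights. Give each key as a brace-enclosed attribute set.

{DepTime, PilotID}, {FlightNo, PilotID}, {Origin, PilotID}

No FD produces {PilotID}, so it must be in every candidate key.
{DepTime, PilotID}⁺ = {Aircraft, DepTime, Dest, FlightNo, Origin, PilotID}, which is every attribute, so {DepTime, PilotID} is a candidate key.
{FlightNo, PilotID}⁺ = {Aircraft, DepTime, Dest, FlightNo, Origin, PilotID}, which is every attribute, so {FlightNo, PilotID} is a candidate key.
{Origin, PilotID}⁺ = {Aircraft, DepTime, Dest, FlightNo, Origin, PilotID}, which is every attribute, so {Origin, PilotID} is a candidate key.
These are minimal and exhaustive — every other superkey contains one of them.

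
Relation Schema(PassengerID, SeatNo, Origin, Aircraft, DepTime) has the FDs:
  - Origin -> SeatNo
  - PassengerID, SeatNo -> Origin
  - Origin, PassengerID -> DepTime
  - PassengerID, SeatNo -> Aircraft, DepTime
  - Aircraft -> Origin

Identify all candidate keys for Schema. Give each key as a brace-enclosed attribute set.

Attributes never on any right-hand side: {PassengerID} — every candidate key must contain it.
{Aircraft, PassengerID} is a candidate key since {Aircraft, PassengerID}⁺ = {Aircraft, DepTime, Origin, PassengerID, SeatNo} covers every attribute.
{Origin, PassengerID} is a candidate key since {Origin, PassengerID}⁺ = {Aircraft, DepTime, Origin, PassengerID, SeatNo} covers every attribute.
{PassengerID, SeatNo} is a candidate key since {PassengerID, SeatNo}⁺ = {Aircraft, DepTime, Origin, PassengerID, SeatNo} covers every attribute.
Any other superkey properly contains one of these, so there are no further candidate keys.

{Aircraft, PassengerID}, {Origin, PassengerID}, {PassengerID, SeatNo}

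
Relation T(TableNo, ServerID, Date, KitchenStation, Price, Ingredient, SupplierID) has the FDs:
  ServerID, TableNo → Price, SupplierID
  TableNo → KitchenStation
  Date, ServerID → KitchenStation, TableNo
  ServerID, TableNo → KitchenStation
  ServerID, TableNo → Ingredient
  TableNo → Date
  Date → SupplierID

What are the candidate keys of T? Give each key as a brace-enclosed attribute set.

{ServerID} never appears on the right of any FD, so every key must include it.
{Date, ServerID}⁺ = {Date, Ingredient, KitchenStation, Price, ServerID, SupplierID, TableNo}, which is every attribute, so {Date, ServerID} is a candidate key.
{ServerID, TableNo}⁺ = {Date, Ingredient, KitchenStation, Price, ServerID, SupplierID, TableNo}, which is every attribute, so {ServerID, TableNo} is a candidate key.
No proper subset of any of these is a key, and no other minimal superkey exists.

{Date, ServerID}, {ServerID, TableNo}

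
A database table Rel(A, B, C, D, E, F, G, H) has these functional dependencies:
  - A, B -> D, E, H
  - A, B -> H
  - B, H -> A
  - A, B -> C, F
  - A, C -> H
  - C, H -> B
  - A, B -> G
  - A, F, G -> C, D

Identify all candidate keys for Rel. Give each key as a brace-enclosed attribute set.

{A, B}, {A, C}, {A, F, G}, {B, H}, {C, H}

{A, B}⁺ = {A, B, C, D, E, F, G, H} — all of the relation — so {A, B} is a candidate key.
{A, C}⁺ = {A, B, C, D, E, F, G, H} — all of the relation — so {A, C} is a candidate key.
{B, H}⁺ = {A, B, C, D, E, F, G, H} — all of the relation — so {B, H} is a candidate key.
{C, H}⁺ = {A, B, C, D, E, F, G, H} — all of the relation — so {C, H} is a candidate key.
{A, F, G}⁺ = {A, B, C, D, E, F, G, H} — all of the relation — so {A, F, G} is a candidate key.
These are minimal and exhaustive — every other superkey contains one of them.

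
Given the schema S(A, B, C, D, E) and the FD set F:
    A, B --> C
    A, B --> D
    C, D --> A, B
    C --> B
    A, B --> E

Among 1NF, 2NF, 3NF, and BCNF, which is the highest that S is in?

Candidate keys: {A, B}, {A, C}, {C, D}. Prime attributes: {A, B, C, D}.
C --> B: {C}⁺ = {B, C}, which is not all of the attributes, so the left side is not a superkey — BCNF is violated.
Since {B} ⊆ prime attributes and every other non-superkey FD also has a prime right side, the schema is in 3NF.

3NF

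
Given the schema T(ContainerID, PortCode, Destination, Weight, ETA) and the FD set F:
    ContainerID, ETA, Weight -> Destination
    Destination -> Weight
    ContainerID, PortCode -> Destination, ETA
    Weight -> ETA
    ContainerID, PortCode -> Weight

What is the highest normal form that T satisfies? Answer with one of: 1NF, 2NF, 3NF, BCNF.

Candidate key: {ContainerID, PortCode}. Prime attributes: {ContainerID, PortCode}.
ContainerID, ETA, Weight -> Destination: {ContainerID, ETA, Weight}⁺ = {ContainerID, Destination, ETA, Weight}, which is not all of the attributes, so the left side is not a superkey — BCNF is violated.
ContainerID, ETA, Weight -> Destination determines the non-prime attribute {Destination} from a non-superkey — 3NF is violated.
No non-prime attribute depends on a proper subset of any candidate key, so 2NF holds.

2NF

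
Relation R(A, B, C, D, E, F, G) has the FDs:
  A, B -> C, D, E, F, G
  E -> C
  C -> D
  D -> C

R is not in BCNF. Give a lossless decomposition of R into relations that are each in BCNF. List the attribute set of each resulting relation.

Candidate key of the original relation: {A, B}.
Within {A, B, C, D, E, F, G}: {E}⁺ ∩ {A, B, C, D, E, F, G} = {C, D, E}, not the whole set, so E -> C, D violates BCNF; decompose into {C, D, E} and {A, B, E, F, G}.
Within {C, D, E}: {C}⁺ ∩ {C, D, E} = {C, D}, not the whole set, so C -> D violates BCNF; decompose into {C, D} and {C, E}.
{C, D} is in BCNF.
{C, E} is in BCNF.
{A, B, E, F, G} is in BCNF.

{A, B, E, F, G}; {C, D}; {C, E}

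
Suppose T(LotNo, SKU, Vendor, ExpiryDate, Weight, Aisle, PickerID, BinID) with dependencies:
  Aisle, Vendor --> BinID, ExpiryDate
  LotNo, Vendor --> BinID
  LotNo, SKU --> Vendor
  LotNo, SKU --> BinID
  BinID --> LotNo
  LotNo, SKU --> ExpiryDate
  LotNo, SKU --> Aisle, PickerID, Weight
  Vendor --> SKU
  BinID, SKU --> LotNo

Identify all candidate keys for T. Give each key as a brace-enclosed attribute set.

{Aisle, Vendor}, {BinID, SKU}, {BinID, Vendor}, {LotNo, SKU}, {LotNo, Vendor}

{Aisle, Vendor}⁺ = {Aisle, BinID, ExpiryDate, LotNo, PickerID, SKU, Vendor, Weight}, which is every attribute, so {Aisle, Vendor} is a candidate key.
{BinID, SKU}⁺ = {Aisle, BinID, ExpiryDate, LotNo, PickerID, SKU, Vendor, Weight}, which is every attribute, so {BinID, SKU} is a candidate key.
{BinID, Vendor}⁺ = {Aisle, BinID, ExpiryDate, LotNo, PickerID, SKU, Vendor, Weight}, which is every attribute, so {BinID, Vendor} is a candidate key.
{LotNo, SKU}⁺ = {Aisle, BinID, ExpiryDate, LotNo, PickerID, SKU, Vendor, Weight}, which is every attribute, so {LotNo, SKU} is a candidate key.
{LotNo, Vendor}⁺ = {Aisle, BinID, ExpiryDate, LotNo, PickerID, SKU, Vendor, Weight}, which is every attribute, so {LotNo, Vendor} is a candidate key.
These are minimal and exhaustive — every other superkey contains one of them.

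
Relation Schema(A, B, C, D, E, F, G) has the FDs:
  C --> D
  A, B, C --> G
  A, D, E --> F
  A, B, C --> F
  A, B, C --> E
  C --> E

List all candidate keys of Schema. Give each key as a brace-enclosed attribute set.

{A, B, C} never appear on the right of any FD, so every key must include all of them.
{A, B, C}⁺ = {A, B, C, D, E, F, G}, which is every attribute, so {A, B, C} is a candidate key.
Every other attribute set either contains this one or has a smaller closure.

{A, B, C}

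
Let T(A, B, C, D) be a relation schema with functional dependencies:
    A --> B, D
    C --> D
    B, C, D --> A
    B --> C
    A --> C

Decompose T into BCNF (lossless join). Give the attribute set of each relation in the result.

Candidate keys of the original relation: {A}, {B}.
Within {A, B, C, D}: {C}⁺ ∩ {A, B, C, D} = {C, D}, not the whole set, so C --> D violates BCNF; decompose into {C, D} and {A, B, C}.
{C, D}: every determinant is a superkey — BCNF.
{A, B, C}: every determinant is a superkey — BCNF.

{A, B, C}; {C, D}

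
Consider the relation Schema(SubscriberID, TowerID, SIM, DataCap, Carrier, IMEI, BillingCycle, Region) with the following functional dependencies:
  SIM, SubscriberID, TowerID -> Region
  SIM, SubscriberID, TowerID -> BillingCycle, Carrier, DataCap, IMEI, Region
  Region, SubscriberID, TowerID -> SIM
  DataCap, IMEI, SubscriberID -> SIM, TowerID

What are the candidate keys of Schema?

{DataCap, IMEI, SubscriberID}, {Region, SubscriberID, TowerID}, {SIM, SubscriberID, TowerID}

No FD produces {SubscriberID}, so it must be in every candidate key.
{DataCap, IMEI, SubscriberID} is a candidate key since {DataCap, IMEI, SubscriberID}⁺ = {BillingCycle, Carrier, DataCap, IMEI, Region, SIM, SubscriberID, TowerID} covers every attribute.
{Region, SubscriberID, TowerID} is a candidate key since {Region, SubscriberID, TowerID}⁺ = {BillingCycle, Carrier, DataCap, IMEI, Region, SIM, SubscriberID, TowerID} covers every attribute.
{SIM, SubscriberID, TowerID} is a candidate key since {SIM, SubscriberID, TowerID}⁺ = {BillingCycle, Carrier, DataCap, IMEI, Region, SIM, SubscriberID, TowerID} covers every attribute.
Any other superkey properly contains one of these, so there are no further candidate keys.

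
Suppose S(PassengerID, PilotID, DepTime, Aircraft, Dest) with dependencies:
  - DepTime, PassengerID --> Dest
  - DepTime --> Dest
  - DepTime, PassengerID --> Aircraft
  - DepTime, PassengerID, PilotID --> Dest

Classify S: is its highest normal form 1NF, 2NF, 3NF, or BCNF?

1NF

Candidate key: {DepTime, PassengerID, PilotID}. Prime attributes: {DepTime, PassengerID, PilotID}.
For DepTime, PassengerID --> Dest we have {DepTime, PassengerID}⁺ = {Aircraft, DepTime, Dest, PassengerID}; {DepTime, PassengerID} is not a superkey, so BCNF fails.
Because {Dest} is non-prime and the left side of DepTime, PassengerID --> Dest is not a superkey, the relation is not in 3NF.
The proper key subset {DepTime} of {DepTime, PassengerID, PilotID} determines non-prime {Dest}, so the relation is not even in 2NF.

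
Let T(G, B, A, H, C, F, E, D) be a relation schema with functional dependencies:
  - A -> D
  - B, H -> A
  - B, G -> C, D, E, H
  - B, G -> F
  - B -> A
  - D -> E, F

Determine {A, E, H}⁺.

Start with {A, E, H}.
A -> D applies; add {D} → now {A, D, E, H}.
D -> E, F applies; add {F} → now {A, D, E, F, H}.
No further FD applies.

{A, D, E, F, H}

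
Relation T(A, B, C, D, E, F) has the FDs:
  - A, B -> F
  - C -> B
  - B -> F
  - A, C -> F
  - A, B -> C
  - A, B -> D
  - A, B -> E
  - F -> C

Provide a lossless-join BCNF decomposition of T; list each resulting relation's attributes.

{A, C, D, E}; {B, C, F}

Candidate keys of the original relation: {A, B}, {A, C}, {A, F}.
{A, B, C, D, E, F}: {C} determines {B, C, F} here but is not a superkey — split on C -> B, F, giving {B, C, F} and {A, C, D, E}.
{B, C, F}: every determinant is a superkey — BCNF.
{A, C, D, E}: every determinant is a superkey — BCNF.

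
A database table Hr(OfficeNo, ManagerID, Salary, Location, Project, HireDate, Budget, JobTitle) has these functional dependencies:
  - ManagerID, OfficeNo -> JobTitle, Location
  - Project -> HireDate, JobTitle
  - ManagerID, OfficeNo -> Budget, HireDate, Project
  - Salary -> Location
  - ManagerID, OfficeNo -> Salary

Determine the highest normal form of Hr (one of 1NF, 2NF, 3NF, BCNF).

2NF

Candidate key: {ManagerID, OfficeNo}. Prime attributes: {ManagerID, OfficeNo}.
For Project -> HireDate, JobTitle we have {Project}⁺ = {HireDate, JobTitle, Project}; {Project} is not a superkey, so BCNF fails.
Because {HireDate, JobTitle} are non-prime and the left side of Project -> HireDate, JobTitle is not a superkey, the relation is not in 3NF.
No proper subset of a key has a non-prime attribute in its closure, so there is no partial dependency; 2NF holds.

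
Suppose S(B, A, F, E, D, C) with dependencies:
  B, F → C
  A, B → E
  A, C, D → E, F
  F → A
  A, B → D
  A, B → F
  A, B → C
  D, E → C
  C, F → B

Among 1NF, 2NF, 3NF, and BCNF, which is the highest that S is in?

3NF

Candidate keys: {A, B}, {A, C, D}, {A, D, E}, {B, F}, {C, F}, {D, E, F}. Prime attributes: {A, B, C, D, E, F}.
For F → A we have {F}⁺ = {A, F}; {F} is not a superkey, so BCNF fails.
Its right-hand attributes {A} are all prime, as are those of every other non-superkey FD — the relation is in 3NF.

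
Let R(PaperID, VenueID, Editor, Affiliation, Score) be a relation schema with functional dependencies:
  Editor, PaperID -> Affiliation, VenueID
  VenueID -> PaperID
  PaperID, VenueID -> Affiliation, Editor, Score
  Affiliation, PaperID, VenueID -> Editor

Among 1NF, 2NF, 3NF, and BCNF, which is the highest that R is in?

BCNF

Candidate keys: {Editor, PaperID}, {VenueID}. Prime attributes: {Editor, PaperID, VenueID}.
Every FD has a superkey on the left, so the relation is in BCNF.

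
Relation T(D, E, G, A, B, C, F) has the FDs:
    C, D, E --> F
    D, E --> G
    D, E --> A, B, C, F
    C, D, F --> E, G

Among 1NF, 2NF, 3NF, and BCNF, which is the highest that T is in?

Candidate keys: {C, D, F}, {D, E}. Prime attributes: {C, D, E, F}.
The left-hand side of every FD is a superkey, so BCNF is satisfied.

BCNF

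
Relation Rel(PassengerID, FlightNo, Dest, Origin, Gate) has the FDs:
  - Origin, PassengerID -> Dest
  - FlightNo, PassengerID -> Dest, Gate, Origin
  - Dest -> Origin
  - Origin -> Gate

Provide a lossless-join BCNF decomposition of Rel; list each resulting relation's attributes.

{Dest, Origin}; {Dest, PassengerID}; {FlightNo, Origin, PassengerID}; {Gate, Origin}

Candidate key of the original relation: {FlightNo, PassengerID}.
In {Dest, FlightNo, Gate, Origin, PassengerID}, {Origin, PassengerID} is not a superkey ({Origin, PassengerID}⁺ restricted to this set is {Dest, Gate, Origin, PassengerID}), so split on Origin, PassengerID -> Dest, Gate into {Dest, Gate, Origin, PassengerID} and {FlightNo, Origin, PassengerID}.
In {Dest, Gate, Origin, PassengerID}, {Dest} is not a superkey ({Dest}⁺ restricted to this set is {Dest, Gate, Origin}), so split on Dest -> Gate, Origin into {Dest, Gate, Origin} and {Dest, PassengerID}.
In {Dest, Gate, Origin}, {Origin} is not a superkey ({Origin}⁺ restricted to this set is {Gate, Origin}), so split on Origin -> Gate into {Gate, Origin} and {Dest, Origin}.
{Gate, Origin} has no BCNF violation.
{Dest, Origin} has no BCNF violation.
{Dest, PassengerID} has no BCNF violation.
{FlightNo, Origin, PassengerID} has no BCNF violation.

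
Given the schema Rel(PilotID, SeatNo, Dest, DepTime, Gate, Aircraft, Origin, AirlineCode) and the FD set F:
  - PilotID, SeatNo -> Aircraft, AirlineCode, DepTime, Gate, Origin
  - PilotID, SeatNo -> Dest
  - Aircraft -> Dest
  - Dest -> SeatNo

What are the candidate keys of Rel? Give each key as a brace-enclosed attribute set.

{Aircraft, PilotID}, {Dest, PilotID}, {PilotID, SeatNo}

Attributes never on any right-hand side: {PilotID} — every candidate key must contain it.
Closure of {Aircraft, PilotID} is {Aircraft, AirlineCode, DepTime, Dest, Gate, Origin, PilotID, SeatNo}, the whole schema; {Aircraft, PilotID} is a candidate key.
Closure of {Dest, PilotID} is {Aircraft, AirlineCode, DepTime, Dest, Gate, Origin, PilotID, SeatNo}, the whole schema; {Dest, PilotID} is a candidate key.
Closure of {PilotID, SeatNo} is {Aircraft, AirlineCode, DepTime, Dest, Gate, Origin, PilotID, SeatNo}, the whole schema; {PilotID, SeatNo} is a candidate key.
These are minimal and exhaustive — every other superkey contains one of them.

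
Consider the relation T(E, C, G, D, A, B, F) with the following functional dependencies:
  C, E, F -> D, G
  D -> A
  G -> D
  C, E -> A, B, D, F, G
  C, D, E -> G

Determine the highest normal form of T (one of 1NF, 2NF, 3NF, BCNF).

Candidate key: {C, E}. Prime attributes: {C, E}.
For D -> A we have {D}⁺ = {A, D}; {D} is not a superkey, so BCNF fails.
Because {A} is non-prime and the left side of D -> A is not a superkey, the relation is not in 3NF.
Checking every proper subset of each key, none determines a non-prime attribute — 2NF is satisfied.

2NF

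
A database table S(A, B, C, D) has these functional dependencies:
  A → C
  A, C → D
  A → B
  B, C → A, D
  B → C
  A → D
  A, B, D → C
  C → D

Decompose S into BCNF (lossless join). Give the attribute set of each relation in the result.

Candidate keys of the original relation: {A}, {B}.
{A, B, C, D}: {C} determines {C, D} here but is not a superkey — split on C → D, giving {C, D} and {A, B, C}.
{C, D}: every determinant is a superkey — BCNF.
{A, B, C}: every determinant is a superkey — BCNF.

{A, B, C}; {C, D}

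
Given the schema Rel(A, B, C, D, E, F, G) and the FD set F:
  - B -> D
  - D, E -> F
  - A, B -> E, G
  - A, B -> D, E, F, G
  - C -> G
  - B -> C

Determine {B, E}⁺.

Start with {B, E}.
B -> D applies; add {D} → now {B, D, E}.
D, E -> F applies; add {F} → now {B, D, E, F}.
B -> C applies; add {C} → now {B, C, D, E, F}.
C -> G applies; add {G} → now {B, C, D, E, F, G}.
No further FD applies.

{B, C, D, E, F, G}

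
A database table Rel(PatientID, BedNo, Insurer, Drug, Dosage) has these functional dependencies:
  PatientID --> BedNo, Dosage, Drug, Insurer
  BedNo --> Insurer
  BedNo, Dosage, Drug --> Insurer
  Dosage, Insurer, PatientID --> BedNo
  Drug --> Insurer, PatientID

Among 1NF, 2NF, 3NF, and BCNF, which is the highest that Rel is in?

Candidate keys: {Drug}, {PatientID}. Prime attributes: {Drug, PatientID}.
For BedNo --> Insurer we have {BedNo}⁺ = {BedNo, Insurer}; {BedNo} is not a superkey, so BCNF fails.
BedNo --> Insurer has non-prime {Insurer} on the right and a non-superkey on the left, so 3NF fails.
Every candidate key is a single attribute, so no partial dependency is possible; 2NF holds.

2NF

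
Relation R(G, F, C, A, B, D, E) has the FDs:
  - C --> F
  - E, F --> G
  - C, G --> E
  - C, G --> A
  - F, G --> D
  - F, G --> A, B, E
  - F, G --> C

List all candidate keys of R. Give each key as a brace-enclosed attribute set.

{C, E}, {C, G}, {E, F}, {F, G}

{C, E} is a candidate key since {C, E}⁺ = {A, B, C, D, E, F, G} covers every attribute.
{C, G} is a candidate key since {C, G}⁺ = {A, B, C, D, E, F, G} covers every attribute.
{E, F} is a candidate key since {E, F}⁺ = {A, B, C, D, E, F, G} covers every attribute.
{F, G} is a candidate key since {F, G}⁺ = {A, B, C, D, E, F, G} covers every attribute.
These are minimal and exhaustive — every other superkey contains one of them.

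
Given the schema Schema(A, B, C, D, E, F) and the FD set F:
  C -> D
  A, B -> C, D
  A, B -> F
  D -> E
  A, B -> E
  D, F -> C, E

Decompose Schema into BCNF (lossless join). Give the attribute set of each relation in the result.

{A, B, C, F}; {C, D}; {D, E}

Candidate key of the original relation: {A, B}.
{A, B, C, D, E, F}: {C} determines {C, D, E} here but is not a superkey — split on C -> D, E, giving {C, D, E} and {A, B, C, F}.
{C, D, E}: {D} determines {D, E} here but is not a superkey — split on D -> E, giving {D, E} and {C, D}.
{D, E}: every determinant is a superkey — BCNF.
{C, D}: every determinant is a superkey — BCNF.
{A, B, C, F}: every determinant is a superkey — BCNF.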